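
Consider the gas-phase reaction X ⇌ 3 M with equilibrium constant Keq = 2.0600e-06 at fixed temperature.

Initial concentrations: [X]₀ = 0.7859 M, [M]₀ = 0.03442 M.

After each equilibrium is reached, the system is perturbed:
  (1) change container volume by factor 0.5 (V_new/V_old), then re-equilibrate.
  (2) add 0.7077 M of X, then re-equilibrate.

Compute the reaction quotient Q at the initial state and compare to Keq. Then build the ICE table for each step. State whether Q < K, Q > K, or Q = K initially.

Q₀ = 5.1888e-05 vs Keq = 2.0600e-06 ⇒ Q>K, reverse
Step 1:
                  X         M
  I          0.7859   0.03442
  C        0.007547  -0.02264
  E          0.7934   0.01178
  solve Keq expr → x = -0.007547; check Q = 2.0600e-06
Then change container volume by factor 0.5 (V_new/V_old).
Step 2:
                  X         M
  I           1.587   0.02356
  C        0.002903 -0.008709
  E            1.59   0.01485
  solve Keq expr → x = -0.002903; check Q = 2.0600e-06
Then add 0.7077 M of X.
Step 3:
                  X         M
  I           2.297   0.01485
  C       -6.4590e-04  0.001938
  E           2.297   0.01679
  solve Keq expr → x = 6.4590e-04; check Q = 2.0600e-06

Q₀ = 5.1888e-05; Q > K (proceeds reverse)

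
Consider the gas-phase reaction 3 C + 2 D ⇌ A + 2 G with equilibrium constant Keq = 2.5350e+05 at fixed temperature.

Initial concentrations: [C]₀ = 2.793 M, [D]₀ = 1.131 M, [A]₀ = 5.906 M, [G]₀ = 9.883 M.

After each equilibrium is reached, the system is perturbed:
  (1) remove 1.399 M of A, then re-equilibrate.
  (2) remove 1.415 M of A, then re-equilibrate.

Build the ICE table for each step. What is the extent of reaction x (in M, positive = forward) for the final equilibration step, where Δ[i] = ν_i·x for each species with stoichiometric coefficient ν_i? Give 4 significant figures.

x = 0.002789 M

Q₀ = 20.7 vs Keq = 2.5350e+05 ⇒ Q<K, forward
Step 1:
                  C         D         A         G
  init        2.793     1.131     5.906     9.883
  Δ           -1.63    -1.087    0.5434     1.087
  eq          1.163   0.04413     6.449     10.97
  solve Keq expr → x = 0.5434; check Q = 2.5350e+05
Then remove 1.399 M of A.
Step 2:
                  C         D         A         G
  init        1.163   0.04413      5.05     10.97
  Δ       -0.007043 -0.004695  0.002348  0.004695
  eq          1.156   0.03944     5.053     10.97
  solve Keq expr → x = 0.002348; check Q = 2.5350e+05
Then remove 1.415 M of A.
Step 3:
                  C         D         A         G
  init        1.156   0.03944     3.638     10.97
  Δ       -0.008367 -0.005578  0.002789  0.005578
  eq          1.147   0.03386     3.641     10.98
  solve Keq expr → x = 0.002789; check Q = 2.5350e+05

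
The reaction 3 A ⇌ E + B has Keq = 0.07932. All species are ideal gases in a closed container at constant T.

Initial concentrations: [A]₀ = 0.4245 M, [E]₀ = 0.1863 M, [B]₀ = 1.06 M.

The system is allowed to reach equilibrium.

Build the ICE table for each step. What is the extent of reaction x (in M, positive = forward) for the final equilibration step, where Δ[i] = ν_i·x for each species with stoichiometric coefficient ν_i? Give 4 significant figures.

x = -0.1365 M

Q₀ = 2.582 vs Keq = 0.07932 ⇒ Q>K, reverse
Step 1:
                  A         E         B
  I          0.4245    0.1863      1.06
  C          0.4095   -0.1365   -0.1365
  E           0.834   0.04982    0.9235
  solve Keq expr → x = -0.1365; check Q = 0.07932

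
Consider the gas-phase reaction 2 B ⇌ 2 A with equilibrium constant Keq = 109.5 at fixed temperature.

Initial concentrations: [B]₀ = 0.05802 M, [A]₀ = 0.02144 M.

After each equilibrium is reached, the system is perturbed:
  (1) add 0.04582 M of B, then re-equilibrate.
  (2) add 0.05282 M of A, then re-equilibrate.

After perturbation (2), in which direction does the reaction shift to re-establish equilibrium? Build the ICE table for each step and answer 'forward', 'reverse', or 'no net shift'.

Direction: reverse

Q₀ = 0.1366 vs Keq = 109.5 ⇒ Q<K, forward
Step 1:
                   B          A
  init       0.05802    0.02144
  Δ         -0.05109    0.05109
  eq        0.006931    0.07253
  solve Keq expr → x = 0.02554; check Q = 109.5
Then add 0.04582 M of B.
Step 2:
                   B          A
  init       0.05275    0.07253
  Δ         -0.04182    0.04182
  eq         0.01093     0.1144
  solve Keq expr → x = 0.02091; check Q = 109.5
Then add 0.05282 M of A.
Step 3:
                   B          A
  init       0.01093     0.1672
  Δ         0.004607  -0.004607
  eq         0.01554     0.1626
  solve Keq expr → x = -0.002304; check Q = 109.5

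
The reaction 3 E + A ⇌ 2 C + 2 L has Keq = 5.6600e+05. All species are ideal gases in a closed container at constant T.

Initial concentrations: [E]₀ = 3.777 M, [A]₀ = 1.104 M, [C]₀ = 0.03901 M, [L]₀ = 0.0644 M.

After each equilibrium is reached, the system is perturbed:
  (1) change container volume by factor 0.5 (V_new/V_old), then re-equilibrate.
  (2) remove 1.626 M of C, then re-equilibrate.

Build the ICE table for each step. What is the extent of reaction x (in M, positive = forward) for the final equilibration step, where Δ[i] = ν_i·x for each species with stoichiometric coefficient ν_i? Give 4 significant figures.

Q₀ = 1.0610e-07 vs Keq = 5.6600e+05 ⇒ Q<K, forward
Step 1:
                    E           A           C           L
  init          3.777       1.104     0.03901      0.0644
  Δ            -3.311      -1.104       2.207       2.207
  eq           0.4664  4.5342e-04       2.246       2.271
  solve Keq expr → x = 1.104; check Q = 5.6600e+05
Then change container volume by factor 0.5 (V_new/V_old).
Step 2:
                    E           A           C           L
  init         0.9327  9.0684e-04       4.492       4.543
  Δ                 0           0           0           0
  eq           0.9327  9.0684e-04       4.492       4.543
  solve Keq expr → x = 0; check Q = 5.6600e+05
Then remove 1.626 M of C.
Step 3:
                    E           A           C           L
  init         0.9327  9.0684e-04       2.866       4.543
  Δ         -0.001606 -5.3531e-04    0.001071    0.001071
  eq           0.9311  3.7154e-04       2.867       4.544
  solve Keq expr → x = 5.3531e-04; check Q = 5.6600e+05

x = 5.3531e-04 M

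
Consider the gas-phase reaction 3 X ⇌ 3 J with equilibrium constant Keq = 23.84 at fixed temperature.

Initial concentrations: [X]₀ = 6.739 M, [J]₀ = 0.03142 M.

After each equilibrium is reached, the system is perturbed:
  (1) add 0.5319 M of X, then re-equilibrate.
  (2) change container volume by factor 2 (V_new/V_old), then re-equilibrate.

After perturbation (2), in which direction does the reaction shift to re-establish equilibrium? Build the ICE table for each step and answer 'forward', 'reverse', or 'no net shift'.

Direction: no net shift

Q₀ = 1.0135e-07 vs Keq = 23.84 ⇒ Q<K, forward
Step 1:
                    X           J
  init          6.739     0.03142
  Δ            -4.993       4.993
  eq            1.746       5.025
  solve Keq expr → x = 1.664; check Q = 23.84
Then add 0.5319 M of X.
Step 2:
                    X           J
  init          2.278       5.025
  Δ           -0.3947      0.3947
  eq            1.883       5.419
  solve Keq expr → x = 0.1316; check Q = 23.84
Then change container volume by factor 2 (V_new/V_old).
Step 3:
                    X           J
  init         0.9415        2.71
  Δ                 0           0
  eq           0.9415        2.71
  solve Keq expr → x = 0; check Q = 23.84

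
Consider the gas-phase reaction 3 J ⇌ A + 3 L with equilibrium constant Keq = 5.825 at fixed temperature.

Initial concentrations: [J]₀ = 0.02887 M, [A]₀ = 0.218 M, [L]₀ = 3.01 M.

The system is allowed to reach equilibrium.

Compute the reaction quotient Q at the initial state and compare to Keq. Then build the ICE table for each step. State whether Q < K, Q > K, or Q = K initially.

Q₀ = 2.4707e+05 vs Keq = 5.825 ⇒ Q>K, reverse
Step 1:
                    J           A           L
  Initial     0.02887       0.218        3.01
  Change       0.4955     -0.1652     -0.4955
  Equil        0.5244     0.05283       2.514
  solve Keq expr → x = -0.1652; check Q = 5.825

Q₀ = 2.4707e+05; Q > K (proceeds reverse)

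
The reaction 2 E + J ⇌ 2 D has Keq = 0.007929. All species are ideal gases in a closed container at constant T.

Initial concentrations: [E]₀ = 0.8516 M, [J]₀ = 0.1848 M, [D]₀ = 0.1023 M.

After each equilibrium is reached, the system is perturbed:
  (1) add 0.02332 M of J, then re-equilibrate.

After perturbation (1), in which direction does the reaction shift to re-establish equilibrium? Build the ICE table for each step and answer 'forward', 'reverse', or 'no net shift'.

Direction: forward

Q₀ = 0.07809 vs Keq = 0.007929 ⇒ Q>K, reverse
Step 1:
                    E           J           D
  Initial      0.8516      0.1848      0.1023
  Change      0.06431     0.03216    -0.06431
  Equil        0.9159       0.217     0.03799
  solve Keq expr → x = -0.03216; check Q = 0.007929
Then add 0.02332 M of J.
Step 2:
                    E           J           D
  Initial      0.9159      0.2403     0.03799
  Change    -0.001833 -9.1666e-04    0.001833
  Equil        0.9141      0.2394     0.03982
  solve Keq expr → x = 9.1666e-04; check Q = 0.007929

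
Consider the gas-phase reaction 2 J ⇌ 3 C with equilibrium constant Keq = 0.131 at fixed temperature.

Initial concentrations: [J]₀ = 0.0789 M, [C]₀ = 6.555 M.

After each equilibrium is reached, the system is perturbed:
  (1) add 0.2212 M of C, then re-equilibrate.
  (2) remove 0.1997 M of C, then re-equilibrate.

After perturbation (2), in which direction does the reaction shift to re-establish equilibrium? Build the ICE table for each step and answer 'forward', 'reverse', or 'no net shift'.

Q₀ = 4.5244e+04 vs Keq = 0.131 ⇒ Q>K, reverse
Step 1:
                  J         C
  Initial    0.0789     6.555
  Change      3.568    -5.352
  Equil       3.647     1.203
  solve Keq expr → x = -1.784; check Q = 0.131
Then add 0.2212 M of C.
Step 2:
                  J         C
  Initial     3.647     1.424
  Change     0.1287   -0.1931
  Equil       3.775     1.231
  solve Keq expr → x = -0.06435; check Q = 0.131
Then remove 0.1997 M of C.
Step 3:
                  J         C
  Initial     3.775     1.032
  Change    -0.1162    0.1743
  Equil       3.659     1.206
  solve Keq expr → x = 0.0581; check Q = 0.131

Direction: forward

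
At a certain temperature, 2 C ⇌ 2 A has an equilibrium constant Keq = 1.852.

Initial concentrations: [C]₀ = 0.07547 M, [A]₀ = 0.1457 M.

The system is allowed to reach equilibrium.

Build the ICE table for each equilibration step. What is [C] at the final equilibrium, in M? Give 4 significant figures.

Q₀ = 3.727 vs Keq = 1.852 ⇒ Q>K, reverse
Step 1:
                    C           A
  Initial     0.07547      0.1457
  Change      0.01821    -0.01821
  Equil       0.09368      0.1275
  solve Keq expr → x = -0.009106; check Q = 1.852

[C]_eq = 0.09368 M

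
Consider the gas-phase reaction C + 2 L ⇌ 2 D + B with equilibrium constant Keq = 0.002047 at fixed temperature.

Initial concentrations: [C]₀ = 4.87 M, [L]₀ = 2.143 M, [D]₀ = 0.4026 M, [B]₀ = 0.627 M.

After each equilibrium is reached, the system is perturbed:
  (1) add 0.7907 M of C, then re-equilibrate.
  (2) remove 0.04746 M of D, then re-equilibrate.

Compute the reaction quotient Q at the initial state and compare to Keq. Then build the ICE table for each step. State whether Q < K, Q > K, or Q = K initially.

Q₀ = 0.004544 vs Keq = 0.002047 ⇒ Q>K, reverse
Step 1:
                    C           L           D           B
  Initial        4.87       2.143      0.4026       0.627
  Change      0.05245      0.1049     -0.1049    -0.05245
  Equil         4.922       2.248      0.2977      0.5745
  solve Keq expr → x = -0.05245; check Q = 0.002047
Then add 0.7907 M of C.
Step 2:
                    C           L           D           B
  Initial       5.713       2.248      0.2977      0.5745
  Change    -0.008899     -0.0178      0.0178    0.008899
  Equil         5.704        2.23      0.3155      0.5834
  solve Keq expr → x = 0.008899; check Q = 0.002047
Then remove 0.04746 M of D.
Step 3:
                    C           L           D           B
  Initial       5.704        2.23       0.268      0.5834
  Change     -0.01847    -0.03694     0.03694     0.01847
  Equil         5.686       2.193       0.305      0.6019
  solve Keq expr → x = 0.01847; check Q = 0.002047

Q₀ = 0.004544; Q > K (proceeds reverse)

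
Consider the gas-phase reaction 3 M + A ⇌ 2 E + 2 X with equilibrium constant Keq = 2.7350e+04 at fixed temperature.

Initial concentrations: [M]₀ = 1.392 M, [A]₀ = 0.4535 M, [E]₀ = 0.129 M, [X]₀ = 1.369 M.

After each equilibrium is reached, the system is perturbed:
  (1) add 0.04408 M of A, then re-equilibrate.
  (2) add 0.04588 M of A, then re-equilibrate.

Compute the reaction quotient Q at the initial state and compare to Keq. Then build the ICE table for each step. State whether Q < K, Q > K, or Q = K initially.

Q₀ = 0.0255 vs Keq = 2.7350e+04 ⇒ Q<K, forward
Step 1:
                    M           A           E           X
  I             1.392      0.4535       0.129       1.369
  C            -1.236     -0.4118      0.8237      0.8237
  E            0.1565     0.04165      0.9527       2.193
  solve Keq expr → x = 0.4118; check Q = 2.7350e+04
Then add 0.04408 M of A.
Step 2:
                    M           A           E           X
  I            0.1565     0.08573      0.9527       2.193
  C          -0.02662   -0.008874     0.01775     0.01775
  E            0.1298     0.07686      0.9704        2.21
  solve Keq expr → x = 0.008874; check Q = 2.7350e+04
Then add 0.04588 M of A.
Step 3:
                    M           A           E           X
  I            0.1298      0.1227      0.9704        2.21
  C          -0.01592   -0.005308     0.01062     0.01062
  E            0.1139      0.1174      0.9811       2.221
  solve Keq expr → x = 0.005308; check Q = 2.7350e+04

Q₀ = 0.0255; Q < K (proceeds forward)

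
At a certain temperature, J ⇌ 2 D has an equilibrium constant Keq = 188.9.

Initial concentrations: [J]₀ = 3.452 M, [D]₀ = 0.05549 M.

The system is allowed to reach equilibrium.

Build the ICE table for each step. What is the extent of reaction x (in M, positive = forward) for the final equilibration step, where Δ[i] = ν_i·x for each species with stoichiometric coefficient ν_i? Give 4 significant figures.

Q₀ = 8.9199e-04 vs Keq = 188.9 ⇒ Q<K, forward
Step 1:
                  J         D
  I           3.452   0.05549
  C          -3.228     6.455
  E          0.2244     6.511
  solve Keq expr → x = 3.228; check Q = 188.9

x = 3.228 M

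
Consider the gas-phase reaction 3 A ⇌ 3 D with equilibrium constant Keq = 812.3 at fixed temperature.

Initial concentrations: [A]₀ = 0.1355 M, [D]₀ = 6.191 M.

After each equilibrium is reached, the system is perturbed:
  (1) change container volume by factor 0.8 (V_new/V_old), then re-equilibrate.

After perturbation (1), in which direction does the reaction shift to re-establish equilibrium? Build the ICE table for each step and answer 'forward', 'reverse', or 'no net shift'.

Direction: no net shift

Q₀ = 9.5382e+04 vs Keq = 812.3 ⇒ Q>K, reverse
Step 1:
                    A           D
  init         0.1355       6.191
  Δ            0.4769     -0.4769
  eq           0.6124       5.714
  solve Keq expr → x = -0.159; check Q = 812.3
Then change container volume by factor 0.8 (V_new/V_old).
Step 2:
                    A           D
  init         0.7655       7.143
  Δ                 0           0
  eq           0.7655       7.143
  solve Keq expr → x = 0; check Q = 812.3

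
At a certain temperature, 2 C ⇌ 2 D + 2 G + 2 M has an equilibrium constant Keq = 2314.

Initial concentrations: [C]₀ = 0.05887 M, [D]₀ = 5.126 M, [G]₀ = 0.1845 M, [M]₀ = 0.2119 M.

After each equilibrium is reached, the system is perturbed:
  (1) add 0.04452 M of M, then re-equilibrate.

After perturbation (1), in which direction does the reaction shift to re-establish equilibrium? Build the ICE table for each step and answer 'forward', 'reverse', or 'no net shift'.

Q₀ = 11.59 vs Keq = 2314 ⇒ Q<K, forward
Step 1:
                   C          D          G          M
  I          0.05887      5.126     0.1845     0.2119
  C         -0.05214    0.05214    0.05214    0.05214
  E         0.006726      5.178     0.2366      0.264
  solve Keq expr → x = 0.02607; check Q = 2314
Then add 0.04452 M of M.
Step 2:
                   C          D          G          M
  I         0.006726      5.178     0.2366     0.3086
  C          0.00107   -0.00107   -0.00107   -0.00107
  E         0.007796      5.177     0.2356     0.3075
  solve Keq expr → x = -5.3490e-04; check Q = 2314

Direction: reverse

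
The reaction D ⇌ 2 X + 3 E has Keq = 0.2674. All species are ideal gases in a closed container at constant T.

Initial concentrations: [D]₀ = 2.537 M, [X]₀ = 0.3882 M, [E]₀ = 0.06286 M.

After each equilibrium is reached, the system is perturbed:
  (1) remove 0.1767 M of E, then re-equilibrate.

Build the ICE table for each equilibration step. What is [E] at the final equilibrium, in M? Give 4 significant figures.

[E]_eq = 0.8308 M

Q₀ = 1.4754e-05 vs Keq = 0.2674 ⇒ Q<K, forward
Step 1:
                   D          X          E
  Initial      2.537     0.3882    0.06286
  Change     -0.2738     0.5475     0.8213
  Equil        2.263     0.9357     0.8842
  solve Keq expr → x = 0.2738; check Q = 0.2674
Then remove 0.1767 M of E.
Step 2:
                   D          X          E
  Initial      2.263     0.9357     0.7075
  Change    -0.04111    0.08222     0.1233
  Equil        2.222      1.018     0.8308
  solve Keq expr → x = 0.04111; check Q = 0.2674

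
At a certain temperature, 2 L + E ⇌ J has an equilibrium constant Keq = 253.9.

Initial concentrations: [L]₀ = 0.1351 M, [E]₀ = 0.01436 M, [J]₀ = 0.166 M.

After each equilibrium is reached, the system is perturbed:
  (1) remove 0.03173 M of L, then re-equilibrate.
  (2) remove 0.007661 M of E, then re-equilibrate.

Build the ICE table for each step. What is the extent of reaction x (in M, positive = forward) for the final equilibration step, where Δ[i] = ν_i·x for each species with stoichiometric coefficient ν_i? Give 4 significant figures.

Q₀ = 633.3 vs Keq = 253.9 ⇒ Q>K, reverse
Step 1:
                  L         E         J
  Initial    0.1351   0.01436     0.166
  Change     0.0213   0.01065  -0.01065
  Equil      0.1564   0.02501    0.1553
  solve Keq expr → x = -0.01065; check Q = 253.9
Then remove 0.03173 M of L.
Step 2:
                  L         E         J
  Initial    0.1247   0.02501    0.1553
  Change    0.01245  0.006225 -0.006225
  Equil      0.1371   0.03124    0.1491
  solve Keq expr → x = -0.006225; check Q = 253.9
Then remove 0.007661 M of E.
Step 3:
                  L         E         J
  Initial    0.1371   0.02358    0.1491
  Change    0.00755  0.003775 -0.003775
  Equil      0.1447   0.02735    0.1453
  solve Keq expr → x = -0.003775; check Q = 253.9

x = -0.003775 M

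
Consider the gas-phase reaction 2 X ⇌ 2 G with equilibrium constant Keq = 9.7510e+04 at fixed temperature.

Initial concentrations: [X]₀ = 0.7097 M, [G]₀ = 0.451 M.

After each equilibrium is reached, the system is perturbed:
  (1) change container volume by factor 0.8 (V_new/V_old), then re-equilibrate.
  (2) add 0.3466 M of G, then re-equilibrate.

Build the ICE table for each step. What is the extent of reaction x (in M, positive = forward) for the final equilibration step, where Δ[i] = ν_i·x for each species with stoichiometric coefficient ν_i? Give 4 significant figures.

Q₀ = 0.4038 vs Keq = 9.7510e+04 ⇒ Q<K, forward
Step 1:
                  X         G
  I          0.7097     0.451
  C          -0.706     0.706
  E        0.003705     1.157
  solve Keq expr → x = 0.353; check Q = 9.7510e+04
Then change container volume by factor 0.8 (V_new/V_old).
Step 2:
                  X         G
  I        0.004631     1.446
  C               0         0
  E        0.004631     1.446
  solve Keq expr → x = 0; check Q = 9.7510e+04
Then add 0.3466 M of G.
Step 3:
                  X         G
  I        0.004631     1.793
  C        0.001106 -0.001106
  E        0.005738     1.792
  solve Keq expr → x = -5.5320e-04; check Q = 9.7510e+04

x = -5.5320e-04 M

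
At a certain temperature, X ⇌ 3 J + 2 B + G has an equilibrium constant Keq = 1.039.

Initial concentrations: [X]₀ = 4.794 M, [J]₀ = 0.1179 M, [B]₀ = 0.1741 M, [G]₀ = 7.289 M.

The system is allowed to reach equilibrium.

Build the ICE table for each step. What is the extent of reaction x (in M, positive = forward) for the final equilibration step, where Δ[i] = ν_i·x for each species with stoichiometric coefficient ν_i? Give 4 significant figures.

Q₀ = 7.5528e-05 vs Keq = 1.039 ⇒ Q<K, forward
Step 1:
                  X         J         B         G
  I           4.794    0.1179    0.1741     7.289
  C         -0.2981    0.8944    0.5963    0.2981
  E           4.496     1.012    0.7704     7.587
  solve Keq expr → x = 0.2981; check Q = 1.039

x = 0.2981 M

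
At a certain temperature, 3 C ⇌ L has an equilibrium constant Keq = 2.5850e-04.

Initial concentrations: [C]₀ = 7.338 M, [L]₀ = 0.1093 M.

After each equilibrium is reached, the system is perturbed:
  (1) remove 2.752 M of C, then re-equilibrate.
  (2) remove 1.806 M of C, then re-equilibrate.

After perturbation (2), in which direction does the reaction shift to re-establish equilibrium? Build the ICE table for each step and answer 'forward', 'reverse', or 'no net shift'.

Direction: reverse

Q₀ = 2.7662e-04 vs Keq = 2.5850e-04 ⇒ Q>K, reverse
Step 1:
                   C          L
  Initial      7.338     0.1093
  Change     0.01908  -0.006362
  Equil        7.357     0.1029
  solve Keq expr → x = -0.006362; check Q = 2.5850e-04
Then remove 2.752 M of C.
Step 2:
                   C          L
  Initial      4.605     0.1029
  Change      0.2216   -0.07387
  Equil        4.827    0.02907
  solve Keq expr → x = -0.07387; check Q = 2.5850e-04
Then remove 1.806 M of C.
Step 3:
                   C          L
  Initial      3.021    0.02907
  Change     0.06443   -0.02148
  Equil        3.085   0.007591
  solve Keq expr → x = -0.02148; check Q = 2.5850e-04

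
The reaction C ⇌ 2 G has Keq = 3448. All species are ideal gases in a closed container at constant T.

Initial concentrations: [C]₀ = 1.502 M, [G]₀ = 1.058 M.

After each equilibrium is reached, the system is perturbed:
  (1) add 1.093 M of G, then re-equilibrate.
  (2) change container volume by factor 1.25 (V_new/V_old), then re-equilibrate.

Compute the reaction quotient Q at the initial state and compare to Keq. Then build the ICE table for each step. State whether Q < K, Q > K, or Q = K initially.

Q₀ = 0.7452; Q < K (proceeds forward)

Q₀ = 0.7452 vs Keq = 3448 ⇒ Q<K, forward
Step 1:
                  C         G
  init        1.502     1.058
  Δ          -1.497     2.994
  eq       0.004763     4.052
  solve Keq expr → x = 1.497; check Q = 3448
Then add 1.093 M of G.
Step 2:
                  C         G
  init     0.004763     5.145
  Δ        0.002898 -0.005797
  eq       0.007661      5.14
  solve Keq expr → x = -0.002898; check Q = 3448
Then change container volume by factor 1.25 (V_new/V_old).
Step 3:
                  C         G
  init     0.006129     4.112
  Δ        -0.00122   0.00244
  eq       0.004909     4.114
  solve Keq expr → x = 0.00122; check Q = 3448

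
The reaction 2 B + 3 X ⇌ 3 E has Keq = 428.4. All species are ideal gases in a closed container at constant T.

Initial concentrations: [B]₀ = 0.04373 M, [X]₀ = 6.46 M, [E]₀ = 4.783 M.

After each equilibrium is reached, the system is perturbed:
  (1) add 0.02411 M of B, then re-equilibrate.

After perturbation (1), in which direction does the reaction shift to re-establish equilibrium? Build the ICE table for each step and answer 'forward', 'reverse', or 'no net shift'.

Q₀ = 212.2 vs Keq = 428.4 ⇒ Q<K, forward
Step 1:
                   B          X          E
  Initial    0.04373       6.46      4.783
  Change    -0.01263   -0.01894    0.01894
  Equil       0.0311      6.441      4.802
  solve Keq expr → x = 0.006315; check Q = 428.4
Then add 0.02411 M of B.
Step 2:
                   B          X          E
  Initial    0.05521      6.441      4.802
  Change    -0.02351   -0.03526    0.03526
  Equil       0.0317      6.406      4.837
  solve Keq expr → x = 0.01175; check Q = 428.4

Direction: forward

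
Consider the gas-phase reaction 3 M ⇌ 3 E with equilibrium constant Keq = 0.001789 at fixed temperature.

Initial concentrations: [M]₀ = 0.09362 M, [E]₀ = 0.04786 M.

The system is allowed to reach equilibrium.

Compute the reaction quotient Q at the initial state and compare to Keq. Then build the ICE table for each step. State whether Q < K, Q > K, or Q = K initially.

Q₀ = 0.1336; Q > K (proceeds reverse)

Q₀ = 0.1336 vs Keq = 0.001789 ⇒ Q>K, reverse
Step 1:
                  M         E
  Initial   0.09362   0.04786
  Change    0.03254  -0.03254
  Equil      0.1262   0.01532
  solve Keq expr → x = -0.01085; check Q = 0.001789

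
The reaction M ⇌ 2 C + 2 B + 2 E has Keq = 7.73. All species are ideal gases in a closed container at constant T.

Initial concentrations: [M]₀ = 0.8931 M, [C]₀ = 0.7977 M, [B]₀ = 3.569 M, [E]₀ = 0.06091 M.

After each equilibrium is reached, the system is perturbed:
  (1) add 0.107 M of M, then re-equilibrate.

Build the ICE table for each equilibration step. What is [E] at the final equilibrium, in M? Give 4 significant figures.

Q₀ = 0.03367 vs Keq = 7.73 ⇒ Q<K, forward
Step 1:
                   M          C          B          E
  init        0.8931     0.7977      3.569    0.06091
  Δ          -0.2077     0.4153     0.4153     0.4153
  eq          0.6854      1.213      3.984     0.4763
  solve Keq expr → x = 0.2077; check Q = 7.73
Then add 0.107 M of M.
Step 2:
                   M          C          B          E
  init        0.7924      1.213      3.984     0.4763
  Δ         -0.01054    0.02109    0.02109    0.02109
  eq          0.7819      1.234      4.005     0.4973
  solve Keq expr → x = 0.01054; check Q = 7.73

[E]_eq = 0.4973 M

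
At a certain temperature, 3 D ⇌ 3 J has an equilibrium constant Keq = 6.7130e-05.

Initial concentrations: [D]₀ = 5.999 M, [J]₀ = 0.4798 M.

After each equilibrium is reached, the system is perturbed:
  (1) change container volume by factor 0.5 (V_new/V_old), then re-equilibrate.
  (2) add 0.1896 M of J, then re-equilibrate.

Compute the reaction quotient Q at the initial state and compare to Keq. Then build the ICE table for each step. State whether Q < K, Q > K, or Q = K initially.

Q₀ = 5.1162e-04 vs Keq = 6.7130e-05 ⇒ Q>K, reverse
Step 1:
                    D           J
  Initial       5.999      0.4798
  Change       0.2268     -0.2268
  Equil         6.226       0.253
  solve Keq expr → x = -0.07559; check Q = 6.7130e-05
Then change container volume by factor 0.5 (V_new/V_old).
Step 2:
                    D           J
  Initial       12.45      0.5061
  Change            0           0
  Equil         12.45      0.5061
  solve Keq expr → x = 0; check Q = 6.7130e-05
Then add 0.1896 M of J.
Step 3:
                    D           J
  Initial       12.45      0.6957
  Change       0.1822     -0.1822
  Equil         12.63      0.5135
  solve Keq expr → x = -0.06073; check Q = 6.7130e-05

Q₀ = 5.1162e-04; Q > K (proceeds reverse)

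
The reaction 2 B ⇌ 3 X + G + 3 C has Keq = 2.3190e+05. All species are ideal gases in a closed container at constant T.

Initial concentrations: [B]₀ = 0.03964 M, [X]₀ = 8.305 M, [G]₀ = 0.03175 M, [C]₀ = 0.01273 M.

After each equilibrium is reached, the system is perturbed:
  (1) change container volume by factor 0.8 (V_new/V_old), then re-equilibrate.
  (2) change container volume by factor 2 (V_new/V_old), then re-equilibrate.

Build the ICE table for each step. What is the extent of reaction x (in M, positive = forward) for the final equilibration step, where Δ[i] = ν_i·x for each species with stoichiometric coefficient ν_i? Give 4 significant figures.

Q₀ = 0.02388 vs Keq = 2.3190e+05 ⇒ Q<K, forward
Step 1:
                    B           X           G           C
  I           0.03964       8.305     0.03175     0.01273
  C          -0.03942     0.05913     0.01971     0.05913
  E        2.1951e-04       8.364     0.05146     0.07186
  solve Keq expr → x = 0.01971; check Q = 2.3190e+05
Then change container volume by factor 0.8 (V_new/V_old).
Step 2:
                    B           X           G           C
  I        2.7439e-04       10.46     0.06433     0.08983
  C        2.0213e-04 -3.0319e-04 -1.0106e-04 -3.0319e-04
  E        4.7651e-04       10.45     0.06422     0.08952
  solve Keq expr → x = -1.0106e-04; check Q = 2.3190e+05
Then change container volume by factor 2 (V_new/V_old).
Step 3:
                    B           X           G           C
  I        2.3826e-04       5.227     0.03211     0.04476
  C       -1.9566e-04  2.9348e-04  9.7828e-05  2.9348e-04
  E        4.2602e-05       5.228     0.03221     0.04505
  solve Keq expr → x = 9.7828e-05; check Q = 2.3190e+05

x = 9.7828e-05 M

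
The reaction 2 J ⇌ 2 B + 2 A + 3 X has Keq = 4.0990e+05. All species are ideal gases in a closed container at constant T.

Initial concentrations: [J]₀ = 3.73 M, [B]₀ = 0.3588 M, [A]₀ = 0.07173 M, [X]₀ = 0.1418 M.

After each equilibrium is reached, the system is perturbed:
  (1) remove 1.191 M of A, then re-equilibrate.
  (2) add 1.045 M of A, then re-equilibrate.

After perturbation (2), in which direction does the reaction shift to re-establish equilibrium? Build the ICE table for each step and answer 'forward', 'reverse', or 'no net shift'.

Direction: reverse

Q₀ = 1.3574e-07 vs Keq = 4.0990e+05 ⇒ Q<K, forward
Step 1:
                  J         B         A         X
  Initial      3.73    0.3588   0.07173    0.1418
  Change     -3.469     3.469     3.469     5.203
  Equil      0.2615     3.827      3.54     5.345
  solve Keq expr → x = 1.734; check Q = 4.0990e+05
Then remove 1.191 M of A.
Step 2:
                  J         B         A         X
  Initial    0.2615     3.827     2.349     5.345
  Change   -0.07344   0.07344   0.07344    0.1102
  Equil       0.188     3.901     2.423     5.455
  solve Keq expr → x = 0.03672; check Q = 4.0990e+05
Then add 1.045 M of A.
Step 3:
                  J         B         A         X
  Initial     0.188     3.901     3.468     5.455
  Change    0.06479  -0.06479  -0.06479  -0.09718
  Equil      0.2528     3.836     3.403     5.358
  solve Keq expr → x = -0.03239; check Q = 4.0990e+05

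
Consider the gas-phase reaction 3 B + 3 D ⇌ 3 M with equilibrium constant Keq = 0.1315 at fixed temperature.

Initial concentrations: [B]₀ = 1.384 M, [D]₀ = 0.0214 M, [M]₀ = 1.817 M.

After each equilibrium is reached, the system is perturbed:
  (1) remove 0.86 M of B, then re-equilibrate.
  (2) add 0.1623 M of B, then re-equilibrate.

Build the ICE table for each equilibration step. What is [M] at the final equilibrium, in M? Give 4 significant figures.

[M]_eq = 0.8419 M

Q₀ = 2.3090e+05 vs Keq = 0.1315 ⇒ Q>K, reverse
Step 1:
                  B         D         M
  Initial     1.384    0.0214     1.817
  Change     0.8411    0.8411   -0.8411
  Equil       2.225    0.8625    0.9759
  solve Keq expr → x = -0.2804; check Q = 0.1315
Then remove 0.86 M of B.
Step 2:
                  B         D         M
  Initial     1.365    0.8625    0.9759
  Change       0.17      0.17     -0.17
  Equil       1.535     1.032    0.8059
  solve Keq expr → x = -0.05666; check Q = 0.1315
Then add 0.1623 M of B.
Step 3:
                  B         D         M
  Initial     1.697     1.032    0.8059
  Change   -0.03596  -0.03596   0.03596
  Equil       1.661    0.9965    0.8419
  solve Keq expr → x = 0.01199; check Q = 0.1315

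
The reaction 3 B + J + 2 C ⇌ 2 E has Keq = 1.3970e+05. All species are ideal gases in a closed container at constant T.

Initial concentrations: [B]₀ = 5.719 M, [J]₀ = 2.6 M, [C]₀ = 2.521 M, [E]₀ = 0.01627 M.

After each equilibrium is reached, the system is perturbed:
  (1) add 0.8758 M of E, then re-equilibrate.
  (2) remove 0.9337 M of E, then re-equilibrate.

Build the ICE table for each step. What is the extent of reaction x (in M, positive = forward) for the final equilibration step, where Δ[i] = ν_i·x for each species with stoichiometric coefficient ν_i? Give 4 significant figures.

x = 3.9713e-04 M

Q₀ = 8.5644e-08 vs Keq = 1.3970e+05 ⇒ Q<K, forward
Step 1:
                   B          J          C          E
  init         5.719        2.6      2.521    0.01627
  Δ           -3.778     -1.259     -2.519      2.519
  eq           1.941      1.341   0.002167      2.535
  solve Keq expr → x = 1.259; check Q = 1.3970e+05
Then add 0.8758 M of E.
Step 2:
                   B          J          C          E
  init         1.941      1.341   0.002167      3.411
  Δ         0.001117 3.7248e-04 7.4497e-04 -7.4497e-04
  eq           1.942      1.341   0.002912       3.41
  solve Keq expr → x = -3.7248e-04; check Q = 1.3970e+05
Then remove 0.9337 M of E.
Step 3:
                   B          J          C          E
  init         1.942      1.341   0.002912      2.476
  Δ        -0.001191 -3.9713e-04 -7.9427e-04 7.9427e-04
  eq           1.941      1.341   0.002117      2.477
  solve Keq expr → x = 3.9713e-04; check Q = 1.3970e+05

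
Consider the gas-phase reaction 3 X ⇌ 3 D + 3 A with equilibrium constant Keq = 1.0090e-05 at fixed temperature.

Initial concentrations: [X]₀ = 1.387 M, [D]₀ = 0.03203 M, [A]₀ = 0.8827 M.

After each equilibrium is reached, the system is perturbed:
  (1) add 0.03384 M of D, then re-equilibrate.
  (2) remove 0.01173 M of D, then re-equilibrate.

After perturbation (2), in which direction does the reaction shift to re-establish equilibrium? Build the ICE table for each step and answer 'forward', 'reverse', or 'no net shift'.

Direction: forward

Q₀ = 8.4699e-06 vs Keq = 1.0090e-05 ⇒ Q<K, forward
Step 1:
                    X           D           A
  init          1.387     0.03203      0.8827
  Δ          -0.00181     0.00181     0.00181
  eq            1.385     0.03384      0.8845
  solve Keq expr → x = 6.0350e-04; check Q = 1.0090e-05
Then add 0.03384 M of D.
Step 2:
                    X           D           A
  init          1.385     0.06768      0.8845
  Δ           0.03177    -0.03177    -0.03177
  eq            1.417     0.03591      0.8527
  solve Keq expr → x = -0.01059; check Q = 1.0090e-05
Then remove 0.01173 M of D.
Step 3:
                    X           D           A
  init          1.417     0.02418      0.8527
  Δ            -0.011       0.011       0.011
  eq            1.406     0.03517      0.8637
  solve Keq expr → x = 0.003666; check Q = 1.0090e-05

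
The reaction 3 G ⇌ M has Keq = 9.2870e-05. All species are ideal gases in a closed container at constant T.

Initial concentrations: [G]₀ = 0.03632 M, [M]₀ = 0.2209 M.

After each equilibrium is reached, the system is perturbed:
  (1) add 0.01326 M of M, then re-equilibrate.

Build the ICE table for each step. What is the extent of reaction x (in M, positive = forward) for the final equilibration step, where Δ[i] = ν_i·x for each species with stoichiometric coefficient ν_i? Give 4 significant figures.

x = -0.01325 M

Q₀ = 4611 vs Keq = 9.2870e-05 ⇒ Q>K, reverse
Step 1:
                  G         M
  init      0.03632    0.2209
  Δ          0.6626   -0.2209
  eq         0.6989 3.1708e-05
  solve Keq expr → x = -0.2209; check Q = 9.2870e-05
Then add 0.01326 M of M.
Step 2:
                  G         M
  init       0.6989   0.01329
  Δ         0.03976  -0.01325
  eq         0.7387 3.7433e-05
  solve Keq expr → x = -0.01325; check Q = 9.2870e-05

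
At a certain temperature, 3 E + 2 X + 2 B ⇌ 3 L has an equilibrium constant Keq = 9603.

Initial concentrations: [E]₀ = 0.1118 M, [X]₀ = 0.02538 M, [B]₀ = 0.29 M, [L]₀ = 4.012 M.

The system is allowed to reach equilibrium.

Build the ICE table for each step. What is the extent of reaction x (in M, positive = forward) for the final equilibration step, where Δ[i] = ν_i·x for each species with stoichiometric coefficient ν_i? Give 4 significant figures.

Q₀ = 8.5306e+08 vs Keq = 9603 ⇒ Q>K, reverse
Step 1:
                    E           X           B           L
  init         0.1118     0.02538        0.29       4.012
  Δ            0.4244      0.2829      0.2829     -0.4244
  eq           0.5362      0.3083      0.5729       3.588
  solve Keq expr → x = -0.1415; check Q = 9603

x = -0.1415 M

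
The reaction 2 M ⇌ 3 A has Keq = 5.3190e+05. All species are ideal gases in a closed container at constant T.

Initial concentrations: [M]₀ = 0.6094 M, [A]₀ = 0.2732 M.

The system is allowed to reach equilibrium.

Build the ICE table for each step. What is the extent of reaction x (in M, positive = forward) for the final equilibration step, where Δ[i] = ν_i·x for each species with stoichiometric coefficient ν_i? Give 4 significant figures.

x = 0.3038 M

Q₀ = 0.05491 vs Keq = 5.3190e+05 ⇒ Q<K, forward
Step 1:
                  M         A
  I          0.6094    0.2732
  C         -0.6076    0.9114
  E        0.001768     1.185
  solve Keq expr → x = 0.3038; check Q = 5.3190e+05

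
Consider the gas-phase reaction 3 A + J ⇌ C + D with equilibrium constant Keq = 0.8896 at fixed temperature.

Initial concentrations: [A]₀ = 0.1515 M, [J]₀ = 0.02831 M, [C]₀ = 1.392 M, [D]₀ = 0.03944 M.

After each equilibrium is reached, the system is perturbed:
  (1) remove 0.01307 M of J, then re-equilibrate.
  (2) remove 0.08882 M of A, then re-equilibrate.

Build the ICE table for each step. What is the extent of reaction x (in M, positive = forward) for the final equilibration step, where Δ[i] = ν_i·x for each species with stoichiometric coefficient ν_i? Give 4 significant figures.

Q₀ = 557.7 vs Keq = 0.8896 ⇒ Q>K, reverse
Step 1:
                   A          J          C          D
  Initial     0.1515    0.02831      1.392    0.03944
  Change      0.1158     0.0386    -0.0386    -0.0386
  Equil       0.2673    0.06691      1.353 8.3996e-04
  solve Keq expr → x = -0.0386; check Q = 0.8896
Then remove 0.01307 M of J.
Step 2:
                   A          J          C          D
  Initial     0.2673    0.05384      1.353 8.3996e-04
  Change  4.7516e-04 1.5839e-04 -1.5839e-04 -1.5839e-04
  Equil       0.2678      0.054      1.353 6.8157e-04
  solve Keq expr → x = -1.5839e-04; check Q = 0.8896
Then remove 0.08882 M of A.
Step 3:
                   A          J          C          D
  Initial      0.179      0.054      1.353 6.8157e-04
  Change    0.001414 4.7138e-04 -4.7138e-04 -4.7138e-04
  Equil       0.1804    0.05447      1.353 2.1019e-04
  solve Keq expr → x = -4.7138e-04; check Q = 0.8896

x = -4.7138e-04 M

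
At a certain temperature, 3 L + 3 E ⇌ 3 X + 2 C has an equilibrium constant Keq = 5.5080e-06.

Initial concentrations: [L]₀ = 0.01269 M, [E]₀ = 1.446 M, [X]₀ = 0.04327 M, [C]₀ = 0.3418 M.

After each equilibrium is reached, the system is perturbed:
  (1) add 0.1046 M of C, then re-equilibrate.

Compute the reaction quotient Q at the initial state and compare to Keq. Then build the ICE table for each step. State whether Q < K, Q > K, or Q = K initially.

Q₀ = 1.532 vs Keq = 5.5080e-06 ⇒ Q>K, reverse
Step 1:
                   L          E          X          C
  Initial    0.01269      1.446    0.04327     0.3418
  Change     0.04027    0.04027   -0.04027   -0.02684
  Equil      0.05296      1.486   0.003003      0.315
  solve Keq expr → x = -0.01342; check Q = 5.5080e-06
Then add 0.1046 M of C.
Step 2:
                   L          E          X          C
  Initial    0.05296      1.486   0.003003     0.4196
  Change  4.9708e-04 4.9708e-04 -4.9708e-04 -3.3139e-04
  Equil      0.05345      1.487   0.002506     0.4192
  solve Keq expr → x = -1.6569e-04; check Q = 5.5080e-06

Q₀ = 1.532; Q > K (proceeds reverse)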